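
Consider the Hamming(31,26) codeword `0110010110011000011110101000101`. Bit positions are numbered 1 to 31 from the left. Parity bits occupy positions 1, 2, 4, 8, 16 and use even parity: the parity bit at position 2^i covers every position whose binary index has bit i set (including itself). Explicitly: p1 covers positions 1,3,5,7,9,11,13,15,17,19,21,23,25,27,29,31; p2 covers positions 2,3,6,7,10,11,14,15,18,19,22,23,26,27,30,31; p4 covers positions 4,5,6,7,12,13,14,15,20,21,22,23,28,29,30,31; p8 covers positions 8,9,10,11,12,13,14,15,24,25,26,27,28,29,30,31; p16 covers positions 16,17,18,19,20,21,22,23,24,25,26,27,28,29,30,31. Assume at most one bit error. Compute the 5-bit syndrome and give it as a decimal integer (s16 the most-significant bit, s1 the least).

11

s1: b1⊕b3⊕b5⊕b7⊕b9⊕b11⊕b13⊕b15⊕b17⊕b19⊕b21⊕b23⊕b25⊕b27⊕b29⊕b31 = 0⊕1⊕0⊕0⊕1⊕0⊕1⊕0⊕0⊕1⊕1⊕1⊕1⊕0⊕1⊕1 = 1
s2: b2⊕b3⊕b6⊕b7⊕b10⊕b11⊕b14⊕b15⊕b18⊕b19⊕b22⊕b23⊕b26⊕b27⊕b30⊕b31 = 1⊕1⊕1⊕0⊕0⊕0⊕0⊕0⊕1⊕1⊕0⊕1⊕0⊕0⊕0⊕1 = 1
s4: b4⊕b5⊕b6⊕b7⊕b12⊕b13⊕b14⊕b15⊕b20⊕b21⊕b22⊕b23⊕b28⊕b29⊕b30⊕b31 = 0⊕0⊕1⊕0⊕1⊕1⊕0⊕0⊕1⊕1⊕0⊕1⊕0⊕1⊕0⊕1 = 0
s8: b8⊕b9⊕b10⊕b11⊕b12⊕b13⊕b14⊕b15⊕b24⊕b25⊕b26⊕b27⊕b28⊕b29⊕b30⊕b31 = 1⊕1⊕0⊕0⊕1⊕1⊕0⊕0⊕0⊕1⊕0⊕0⊕0⊕1⊕0⊕1 = 1
s16: b16⊕b17⊕b18⊕b19⊕b20⊕b21⊕b22⊕b23⊕b24⊕b25⊕b26⊕b27⊕b28⊕b29⊕b30⊕b31 = 0⊕0⊕1⊕1⊕1⊕1⊕0⊕1⊕0⊕1⊕0⊕0⊕0⊕1⊕0⊕1 = 0
Syndrome (s16...s1) = 01011 → position 11.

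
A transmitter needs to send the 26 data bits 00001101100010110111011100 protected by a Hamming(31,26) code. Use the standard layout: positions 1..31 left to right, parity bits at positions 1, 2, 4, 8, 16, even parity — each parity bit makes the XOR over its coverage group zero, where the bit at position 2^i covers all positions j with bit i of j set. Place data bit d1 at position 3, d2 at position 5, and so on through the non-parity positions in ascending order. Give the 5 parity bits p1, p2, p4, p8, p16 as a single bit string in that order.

10111

Place data bits at non-power-of-two positions: b3=0, b5=0, b6=0, b7=0, b9=1, b10=1, b11=0, b12=1, b13=1, b14=0, b15=0, b17=0, b18=1, b19=0, b20=1, b21=1, b22=0, b23=1, b24=1, b25=1, b26=0, b27=1, b28=1, b29=1, b30=0, b31=0.
p1 = XOR of data positions {3,5,7,9,11,13,15,17,19,21,23,25,27,29,31} = 0⊕0⊕0⊕1⊕0⊕1⊕0⊕0⊕0⊕1⊕1⊕1⊕1⊕1⊕0 = 1
p2 = XOR of data positions {3,6,7,10,11,14,15,18,19,22,23,26,27,30,31} = 0⊕0⊕0⊕1⊕0⊕0⊕0⊕1⊕0⊕0⊕1⊕0⊕1⊕0⊕0 = 0
p4 = XOR of data positions {5,6,7,12,13,14,15,20,21,22,23,28,29,30,31} = 0⊕0⊕0⊕1⊕1⊕0⊕0⊕1⊕1⊕0⊕1⊕1⊕1⊕0⊕0 = 1
p8 = XOR of data positions {9,10,11,12,13,14,15,24,25,26,27,28,29,30,31} = 1⊕1⊕0⊕1⊕1⊕0⊕0⊕1⊕1⊕0⊕1⊕1⊕1⊕0⊕0 = 1
p16 = XOR of data positions {17,18,19,20,21,22,23,24,25,26,27,28,29,30,31} = 0⊕1⊕0⊕1⊕1⊕0⊕1⊕1⊕1⊕0⊕1⊕1⊕1⊕0⊕0 = 1
Parity bits p1,p2,p4,p8,p16 = 10111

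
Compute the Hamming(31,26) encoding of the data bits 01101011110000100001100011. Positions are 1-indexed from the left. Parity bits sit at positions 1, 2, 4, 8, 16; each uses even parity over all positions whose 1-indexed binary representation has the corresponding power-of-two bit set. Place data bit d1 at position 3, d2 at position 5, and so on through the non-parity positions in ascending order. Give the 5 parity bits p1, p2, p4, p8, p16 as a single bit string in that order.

00011

Place data bits at non-power-of-two positions: b3=0, b5=1, b6=1, b7=0, b9=1, b10=0, b11=1, b12=1, b13=1, b14=1, b15=0, b17=0, b18=0, b19=0, b20=1, b21=0, b22=0, b23=0, b24=0, b25=1, b26=1, b27=0, b28=0, b29=0, b30=1, b31=1.
p1 = XOR of data positions {3,5,7,9,11,13,15,17,19,21,23,25,27,29,31} = 0⊕1⊕0⊕1⊕1⊕1⊕0⊕0⊕0⊕0⊕0⊕1⊕0⊕0⊕1 = 0
p2 = XOR of data positions {3,6,7,10,11,14,15,18,19,22,23,26,27,30,31} = 0⊕1⊕0⊕0⊕1⊕1⊕0⊕0⊕0⊕0⊕0⊕1⊕0⊕1⊕1 = 0
p4 = XOR of data positions {5,6,7,12,13,14,15,20,21,22,23,28,29,30,31} = 1⊕1⊕0⊕1⊕1⊕1⊕0⊕1⊕0⊕0⊕0⊕0⊕0⊕1⊕1 = 0
p8 = XOR of data positions {9,10,11,12,13,14,15,24,25,26,27,28,29,30,31} = 1⊕0⊕1⊕1⊕1⊕1⊕0⊕0⊕1⊕1⊕0⊕0⊕0⊕1⊕1 = 1
p16 = XOR of data positions {17,18,19,20,21,22,23,24,25,26,27,28,29,30,31} = 0⊕0⊕0⊕1⊕0⊕0⊕0⊕0⊕1⊕1⊕0⊕0⊕0⊕1⊕1 = 1
Parity bits p1,p2,p4,p8,p16 = 00011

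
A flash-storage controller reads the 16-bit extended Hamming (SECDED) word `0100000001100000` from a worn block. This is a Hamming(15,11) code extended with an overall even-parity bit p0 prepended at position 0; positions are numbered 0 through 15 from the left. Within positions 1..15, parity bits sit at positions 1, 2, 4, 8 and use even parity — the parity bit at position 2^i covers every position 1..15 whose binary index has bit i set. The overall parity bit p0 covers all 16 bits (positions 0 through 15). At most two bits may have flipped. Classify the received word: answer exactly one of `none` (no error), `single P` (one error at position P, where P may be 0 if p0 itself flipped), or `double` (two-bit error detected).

single 2

s1: b1⊕b3⊕b5⊕b7⊕b9⊕b11⊕b13⊕b15 = 1⊕0⊕0⊕0⊕1⊕0⊕0⊕0 = 0
s2: b2⊕b3⊕b6⊕b7⊕b10⊕b11⊕b14⊕b15 = 0⊕0⊕0⊕0⊕1⊕0⊕0⊕0 = 1
s4: b4⊕b5⊕b6⊕b7⊕b12⊕b13⊕b14⊕b15 = 0⊕0⊕0⊕0⊕0⊕0⊕0⊕0 = 0
s8: b8⊕b9⊕b10⊕b11⊕b12⊕b13⊕b14⊕b15 = 0⊕1⊕1⊕0⊕0⊕0⊕0⊕0 = 0
Syndrome (s8...s1) = 0010 → position 2.
Overall parity (XOR of all 16 bits, including p0): 0⊕1⊕0⊕0⊕0⊕0⊕0⊕0⊕0⊕1⊕1⊕0⊕0⊕0⊕0⊕0 = 1
Overall=1, syndrome position=2 → single-bit error at position 2.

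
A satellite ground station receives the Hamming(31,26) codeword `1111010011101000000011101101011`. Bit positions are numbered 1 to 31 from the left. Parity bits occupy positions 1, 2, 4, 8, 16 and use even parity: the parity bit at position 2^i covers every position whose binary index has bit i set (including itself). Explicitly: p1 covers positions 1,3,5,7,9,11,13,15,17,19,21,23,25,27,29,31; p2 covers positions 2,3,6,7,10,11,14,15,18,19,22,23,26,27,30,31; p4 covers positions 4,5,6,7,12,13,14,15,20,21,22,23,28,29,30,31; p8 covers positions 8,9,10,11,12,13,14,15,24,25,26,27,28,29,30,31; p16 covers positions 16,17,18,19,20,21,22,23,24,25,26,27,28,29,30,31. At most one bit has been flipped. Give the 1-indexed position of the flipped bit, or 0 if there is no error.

s1: b1⊕b3⊕b5⊕b7⊕b9⊕b11⊕b13⊕b15⊕b17⊕b19⊕b21⊕b23⊕b25⊕b27⊕b29⊕b31 = 1⊕1⊕0⊕0⊕1⊕1⊕1⊕0⊕0⊕0⊕1⊕1⊕1⊕0⊕0⊕1 = 1
s2: b2⊕b3⊕b6⊕b7⊕b10⊕b11⊕b14⊕b15⊕b18⊕b19⊕b22⊕b23⊕b26⊕b27⊕b30⊕b31 = 1⊕1⊕1⊕0⊕1⊕1⊕0⊕0⊕0⊕0⊕1⊕1⊕1⊕0⊕1⊕1 = 0
s4: b4⊕b5⊕b6⊕b7⊕b12⊕b13⊕b14⊕b15⊕b20⊕b21⊕b22⊕b23⊕b28⊕b29⊕b30⊕b31 = 1⊕0⊕1⊕0⊕0⊕1⊕0⊕0⊕0⊕1⊕1⊕1⊕1⊕0⊕1⊕1 = 1
s8: b8⊕b9⊕b10⊕b11⊕b12⊕b13⊕b14⊕b15⊕b24⊕b25⊕b26⊕b27⊕b28⊕b29⊕b30⊕b31 = 0⊕1⊕1⊕1⊕0⊕1⊕0⊕0⊕0⊕1⊕1⊕0⊕1⊕0⊕1⊕1 = 1
s16: b16⊕b17⊕b18⊕b19⊕b20⊕b21⊕b22⊕b23⊕b24⊕b25⊕b26⊕b27⊕b28⊕b29⊕b30⊕b31 = 0⊕0⊕0⊕0⊕0⊕1⊕1⊕1⊕0⊕1⊕1⊕0⊕1⊕0⊕1⊕1 = 0
Syndrome (s16...s1) = 01101 → position 13.

13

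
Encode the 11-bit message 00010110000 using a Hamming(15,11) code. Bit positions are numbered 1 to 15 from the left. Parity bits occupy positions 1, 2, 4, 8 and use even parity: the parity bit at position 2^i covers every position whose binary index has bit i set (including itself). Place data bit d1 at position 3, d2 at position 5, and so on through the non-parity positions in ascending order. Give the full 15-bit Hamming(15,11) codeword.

010100100110000

Place data bits at non-power-of-two positions: b3=0, b5=0, b6=0, b7=1, b9=0, b10=1, b11=1, b12=0, b13=0, b14=0, b15=0.
p1 = XOR of data positions {3,5,7,9,11,13,15} = 0⊕0⊕1⊕0⊕1⊕0⊕0 = 0
p2 = XOR of data positions {3,6,7,10,11,14,15} = 0⊕0⊕1⊕1⊕1⊕0⊕0 = 1
p4 = XOR of data positions {5,6,7,12,13,14,15} = 0⊕0⊕1⊕0⊕0⊕0⊕0 = 1
p8 = XOR of data positions {9,10,11,12,13,14,15} = 0⊕1⊕1⊕0⊕0⊕0⊕0 = 0
Codeword b1..b15 = 010100100110000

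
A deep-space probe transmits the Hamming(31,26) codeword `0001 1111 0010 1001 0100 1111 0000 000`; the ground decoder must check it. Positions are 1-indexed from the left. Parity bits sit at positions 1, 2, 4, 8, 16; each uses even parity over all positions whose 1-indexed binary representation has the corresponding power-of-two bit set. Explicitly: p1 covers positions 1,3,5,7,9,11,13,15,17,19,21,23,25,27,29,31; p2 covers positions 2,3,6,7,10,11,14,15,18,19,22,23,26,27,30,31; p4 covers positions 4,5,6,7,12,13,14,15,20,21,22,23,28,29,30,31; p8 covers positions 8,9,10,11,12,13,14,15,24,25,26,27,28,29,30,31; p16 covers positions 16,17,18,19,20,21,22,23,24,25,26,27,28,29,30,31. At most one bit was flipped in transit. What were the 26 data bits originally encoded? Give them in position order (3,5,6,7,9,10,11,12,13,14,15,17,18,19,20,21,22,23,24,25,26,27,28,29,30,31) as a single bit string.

01110010100010011110000000

s1: b1⊕b3⊕b5⊕b7⊕b9⊕b11⊕b13⊕b15⊕b17⊕b19⊕b21⊕b23⊕b25⊕b27⊕b29⊕b31 = 0⊕0⊕1⊕1⊕0⊕1⊕1⊕0⊕0⊕0⊕1⊕1⊕0⊕0⊕0⊕0 = 0
s2: b2⊕b3⊕b6⊕b7⊕b10⊕b11⊕b14⊕b15⊕b18⊕b19⊕b22⊕b23⊕b26⊕b27⊕b30⊕b31 = 0⊕0⊕1⊕1⊕0⊕1⊕0⊕0⊕1⊕0⊕1⊕1⊕0⊕0⊕0⊕0 = 0
s4: b4⊕b5⊕b6⊕b7⊕b12⊕b13⊕b14⊕b15⊕b20⊕b21⊕b22⊕b23⊕b28⊕b29⊕b30⊕b31 = 1⊕1⊕1⊕1⊕0⊕1⊕0⊕0⊕0⊕1⊕1⊕1⊕0⊕0⊕0⊕0 = 0
s8: b8⊕b9⊕b10⊕b11⊕b12⊕b13⊕b14⊕b15⊕b24⊕b25⊕b26⊕b27⊕b28⊕b29⊕b30⊕b31 = 1⊕0⊕0⊕1⊕0⊕1⊕0⊕0⊕1⊕0⊕0⊕0⊕0⊕0⊕0⊕0 = 0
s16: b16⊕b17⊕b18⊕b19⊕b20⊕b21⊕b22⊕b23⊕b24⊕b25⊕b26⊕b27⊕b28⊕b29⊕b30⊕b31 = 1⊕0⊕1⊕0⊕0⊕1⊕1⊕1⊕1⊕0⊕0⊕0⊕0⊕0⊕0⊕0 = 0
Syndrome (s16...s1) = 00000 → position 0 (no error).
No correction needed.
Data bits at positions 3,5,6,7,9,10,11,12,13,14,15,17,18,19,20,21,22,23,24,25,26,27,28,29,30,31: 01110010100010011110000000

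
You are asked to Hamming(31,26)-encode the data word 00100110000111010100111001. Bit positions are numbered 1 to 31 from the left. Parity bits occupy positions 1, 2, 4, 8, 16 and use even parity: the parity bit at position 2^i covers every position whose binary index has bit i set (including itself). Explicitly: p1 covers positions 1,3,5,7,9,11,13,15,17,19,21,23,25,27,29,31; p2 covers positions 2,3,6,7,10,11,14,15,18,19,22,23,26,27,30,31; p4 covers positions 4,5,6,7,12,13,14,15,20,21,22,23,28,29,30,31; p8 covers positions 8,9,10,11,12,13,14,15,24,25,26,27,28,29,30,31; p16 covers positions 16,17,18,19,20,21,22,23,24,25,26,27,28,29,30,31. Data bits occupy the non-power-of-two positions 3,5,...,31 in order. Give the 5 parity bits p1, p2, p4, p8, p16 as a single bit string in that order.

Place data bits at non-power-of-two positions: b3=0, b5=0, b6=1, b7=0, b9=0, b10=1, b11=1, b12=0, b13=0, b14=0, b15=0, b17=1, b18=1, b19=1, b20=0, b21=1, b22=0, b23=1, b24=0, b25=0, b26=1, b27=1, b28=1, b29=0, b30=0, b31=1.
p1 = XOR of data positions {3,5,7,9,11,13,15,17,19,21,23,25,27,29,31} = 0⊕0⊕0⊕0⊕1⊕0⊕0⊕1⊕1⊕1⊕1⊕0⊕1⊕0⊕1 = 1
p2 = XOR of data positions {3,6,7,10,11,14,15,18,19,22,23,26,27,30,31} = 0⊕1⊕0⊕1⊕1⊕0⊕0⊕1⊕1⊕0⊕1⊕1⊕1⊕0⊕1 = 1
p4 = XOR of data positions {5,6,7,12,13,14,15,20,21,22,23,28,29,30,31} = 0⊕1⊕0⊕0⊕0⊕0⊕0⊕0⊕1⊕0⊕1⊕1⊕0⊕0⊕1 = 1
p8 = XOR of data positions {9,10,11,12,13,14,15,24,25,26,27,28,29,30,31} = 0⊕1⊕1⊕0⊕0⊕0⊕0⊕0⊕0⊕1⊕1⊕1⊕0⊕0⊕1 = 0
p16 = XOR of data positions {17,18,19,20,21,22,23,24,25,26,27,28,29,30,31} = 1⊕1⊕1⊕0⊕1⊕0⊕1⊕0⊕0⊕1⊕1⊕1⊕0⊕0⊕1 = 1
Parity bits p1,p2,p4,p8,p16 = 11101

11101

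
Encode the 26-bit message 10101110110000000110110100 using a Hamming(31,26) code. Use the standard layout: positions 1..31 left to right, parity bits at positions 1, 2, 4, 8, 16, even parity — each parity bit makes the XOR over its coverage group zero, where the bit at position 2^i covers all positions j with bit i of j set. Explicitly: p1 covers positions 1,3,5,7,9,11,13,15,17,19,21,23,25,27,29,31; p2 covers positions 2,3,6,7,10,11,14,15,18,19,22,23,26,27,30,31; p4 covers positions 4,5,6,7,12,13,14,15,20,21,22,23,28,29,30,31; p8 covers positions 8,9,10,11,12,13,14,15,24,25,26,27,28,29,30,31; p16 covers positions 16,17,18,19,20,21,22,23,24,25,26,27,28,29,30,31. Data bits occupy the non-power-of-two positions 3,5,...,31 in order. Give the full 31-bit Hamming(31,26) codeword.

Place data bits at non-power-of-two positions: b3=1, b5=0, b6=1, b7=0, b9=1, b10=1, b11=1, b12=0, b13=1, b14=1, b15=0, b17=0, b18=0, b19=0, b20=0, b21=0, b22=0, b23=1, b24=1, b25=0, b26=1, b27=1, b28=0, b29=1, b30=0, b31=0.
p1 = XOR of data positions {3,5,7,9,11,13,15,17,19,21,23,25,27,29,31} = 1⊕0⊕0⊕1⊕1⊕1⊕0⊕0⊕0⊕0⊕1⊕0⊕1⊕1⊕0 = 1
p2 = XOR of data positions {3,6,7,10,11,14,15,18,19,22,23,26,27,30,31} = 1⊕1⊕0⊕1⊕1⊕1⊕0⊕0⊕0⊕0⊕1⊕1⊕1⊕0⊕0 = 0
p4 = XOR of data positions {5,6,7,12,13,14,15,20,21,22,23,28,29,30,31} = 0⊕1⊕0⊕0⊕1⊕1⊕0⊕0⊕0⊕0⊕1⊕0⊕1⊕0⊕0 = 1
p8 = XOR of data positions {9,10,11,12,13,14,15,24,25,26,27,28,29,30,31} = 1⊕1⊕1⊕0⊕1⊕1⊕0⊕1⊕0⊕1⊕1⊕0⊕1⊕0⊕0 = 1
p16 = XOR of data positions {17,18,19,20,21,22,23,24,25,26,27,28,29,30,31} = 0⊕0⊕0⊕0⊕0⊕0⊕1⊕1⊕0⊕1⊕1⊕0⊕1⊕0⊕0 = 1
Codeword b1..b31 = 1011010111101101000000110110100

1011010111101101000000110110100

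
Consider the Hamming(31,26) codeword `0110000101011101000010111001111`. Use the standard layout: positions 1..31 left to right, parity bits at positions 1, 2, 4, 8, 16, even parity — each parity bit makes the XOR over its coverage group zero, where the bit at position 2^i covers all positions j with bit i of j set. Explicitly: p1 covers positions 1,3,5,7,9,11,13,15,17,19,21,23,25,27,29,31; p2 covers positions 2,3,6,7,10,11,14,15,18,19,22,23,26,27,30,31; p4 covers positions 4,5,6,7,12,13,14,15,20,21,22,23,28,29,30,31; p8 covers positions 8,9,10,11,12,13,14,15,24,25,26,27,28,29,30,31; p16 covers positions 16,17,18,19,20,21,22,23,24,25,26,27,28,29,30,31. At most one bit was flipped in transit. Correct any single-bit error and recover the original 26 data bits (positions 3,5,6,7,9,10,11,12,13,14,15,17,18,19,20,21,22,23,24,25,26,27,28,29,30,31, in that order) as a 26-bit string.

10000101110000010111001110

s1: b1⊕b3⊕b5⊕b7⊕b9⊕b11⊕b13⊕b15⊕b17⊕b19⊕b21⊕b23⊕b25⊕b27⊕b29⊕b31 = 0⊕1⊕0⊕0⊕0⊕0⊕1⊕0⊕0⊕0⊕1⊕1⊕1⊕0⊕1⊕1 = 1
s2: b2⊕b3⊕b6⊕b7⊕b10⊕b11⊕b14⊕b15⊕b18⊕b19⊕b22⊕b23⊕b26⊕b27⊕b30⊕b31 = 1⊕1⊕0⊕0⊕1⊕0⊕1⊕0⊕0⊕0⊕0⊕1⊕0⊕0⊕1⊕1 = 1
s4: b4⊕b5⊕b6⊕b7⊕b12⊕b13⊕b14⊕b15⊕b20⊕b21⊕b22⊕b23⊕b28⊕b29⊕b30⊕b31 = 0⊕0⊕0⊕0⊕1⊕1⊕1⊕0⊕0⊕1⊕0⊕1⊕1⊕1⊕1⊕1 = 1
s8: b8⊕b9⊕b10⊕b11⊕b12⊕b13⊕b14⊕b15⊕b24⊕b25⊕b26⊕b27⊕b28⊕b29⊕b30⊕b31 = 1⊕0⊕1⊕0⊕1⊕1⊕1⊕0⊕1⊕1⊕0⊕0⊕1⊕1⊕1⊕1 = 1
s16: b16⊕b17⊕b18⊕b19⊕b20⊕b21⊕b22⊕b23⊕b24⊕b25⊕b26⊕b27⊕b28⊕b29⊕b30⊕b31 = 1⊕0⊕0⊕0⊕0⊕1⊕0⊕1⊕1⊕1⊕0⊕0⊕1⊕1⊕1⊕1 = 1
Syndrome (s16...s1) = 11111 → position 31.
Flip bit 31: corrected codeword = 0110000101011101000010111001110
Data bits at positions 3,5,6,7,9,10,11,12,13,14,15,17,18,19,20,21,22,23,24,25,26,27,28,29,30,31: 10000101110000010111001110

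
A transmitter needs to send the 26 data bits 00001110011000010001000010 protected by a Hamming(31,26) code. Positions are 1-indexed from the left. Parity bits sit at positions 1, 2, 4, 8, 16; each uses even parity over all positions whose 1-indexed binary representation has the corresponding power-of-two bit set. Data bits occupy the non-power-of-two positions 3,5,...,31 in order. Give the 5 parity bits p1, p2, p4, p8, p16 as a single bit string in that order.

Place data bits at non-power-of-two positions: b3=0, b5=0, b6=0, b7=0, b9=1, b10=1, b11=1, b12=0, b13=0, b14=1, b15=1, b17=0, b18=0, b19=0, b20=0, b21=1, b22=0, b23=0, b24=0, b25=1, b26=0, b27=0, b28=0, b29=0, b30=1, b31=0.
p1 = XOR of data positions {3,5,7,9,11,13,15,17,19,21,23,25,27,29,31} = 0⊕0⊕0⊕1⊕1⊕0⊕1⊕0⊕0⊕1⊕0⊕1⊕0⊕0⊕0 = 1
p2 = XOR of data positions {3,6,7,10,11,14,15,18,19,22,23,26,27,30,31} = 0⊕0⊕0⊕1⊕1⊕1⊕1⊕0⊕0⊕0⊕0⊕0⊕0⊕1⊕0 = 1
p4 = XOR of data positions {5,6,7,12,13,14,15,20,21,22,23,28,29,30,31} = 0⊕0⊕0⊕0⊕0⊕1⊕1⊕0⊕1⊕0⊕0⊕0⊕0⊕1⊕0 = 0
p8 = XOR of data positions {9,10,11,12,13,14,15,24,25,26,27,28,29,30,31} = 1⊕1⊕1⊕0⊕0⊕1⊕1⊕0⊕1⊕0⊕0⊕0⊕0⊕1⊕0 = 1
p16 = XOR of data positions {17,18,19,20,21,22,23,24,25,26,27,28,29,30,31} = 0⊕0⊕0⊕0⊕1⊕0⊕0⊕0⊕1⊕0⊕0⊕0⊕0⊕1⊕0 = 1
Parity bits p1,p2,p4,p8,p16 = 11011

11011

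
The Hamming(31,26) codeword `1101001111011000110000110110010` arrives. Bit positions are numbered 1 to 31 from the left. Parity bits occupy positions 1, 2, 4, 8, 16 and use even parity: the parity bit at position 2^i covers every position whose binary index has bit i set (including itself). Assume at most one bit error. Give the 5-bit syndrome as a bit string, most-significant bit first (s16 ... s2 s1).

s1: b1⊕b3⊕b5⊕b7⊕b9⊕b11⊕b13⊕b15⊕b17⊕b19⊕b21⊕b23⊕b25⊕b27⊕b29⊕b31 = 1⊕0⊕0⊕1⊕1⊕0⊕1⊕0⊕1⊕0⊕0⊕1⊕0⊕1⊕0⊕0 = 1
s2: b2⊕b3⊕b6⊕b7⊕b10⊕b11⊕b14⊕b15⊕b18⊕b19⊕b22⊕b23⊕b26⊕b27⊕b30⊕b31 = 1⊕0⊕0⊕1⊕1⊕0⊕0⊕0⊕1⊕0⊕0⊕1⊕1⊕1⊕1⊕0 = 0
s4: b4⊕b5⊕b6⊕b7⊕b12⊕b13⊕b14⊕b15⊕b20⊕b21⊕b22⊕b23⊕b28⊕b29⊕b30⊕b31 = 1⊕0⊕0⊕1⊕1⊕1⊕0⊕0⊕0⊕0⊕0⊕1⊕0⊕0⊕1⊕0 = 0
s8: b8⊕b9⊕b10⊕b11⊕b12⊕b13⊕b14⊕b15⊕b24⊕b25⊕b26⊕b27⊕b28⊕b29⊕b30⊕b31 = 1⊕1⊕1⊕0⊕1⊕1⊕0⊕0⊕1⊕0⊕1⊕1⊕0⊕0⊕1⊕0 = 1
s16: b16⊕b17⊕b18⊕b19⊕b20⊕b21⊕b22⊕b23⊕b24⊕b25⊕b26⊕b27⊕b28⊕b29⊕b30⊕b31 = 0⊕1⊕1⊕0⊕0⊕0⊕0⊕1⊕1⊕0⊕1⊕1⊕0⊕0⊕1⊕0 = 1
Syndrome (s16...s1) = 11001 → position 25.

11001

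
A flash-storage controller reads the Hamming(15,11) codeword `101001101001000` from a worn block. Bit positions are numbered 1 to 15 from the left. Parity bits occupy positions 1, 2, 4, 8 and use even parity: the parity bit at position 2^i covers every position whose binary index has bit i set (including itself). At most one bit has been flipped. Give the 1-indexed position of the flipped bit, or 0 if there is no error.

s1: b1⊕b3⊕b5⊕b7⊕b9⊕b11⊕b13⊕b15 = 1⊕1⊕0⊕1⊕1⊕0⊕0⊕0 = 0
s2: b2⊕b3⊕b6⊕b7⊕b10⊕b11⊕b14⊕b15 = 0⊕1⊕1⊕1⊕0⊕0⊕0⊕0 = 1
s4: b4⊕b5⊕b6⊕b7⊕b12⊕b13⊕b14⊕b15 = 0⊕0⊕1⊕1⊕1⊕0⊕0⊕0 = 1
s8: b8⊕b9⊕b10⊕b11⊕b12⊕b13⊕b14⊕b15 = 0⊕1⊕0⊕0⊕1⊕0⊕0⊕0 = 0
Syndrome (s8...s1) = 0110 → position 6.

6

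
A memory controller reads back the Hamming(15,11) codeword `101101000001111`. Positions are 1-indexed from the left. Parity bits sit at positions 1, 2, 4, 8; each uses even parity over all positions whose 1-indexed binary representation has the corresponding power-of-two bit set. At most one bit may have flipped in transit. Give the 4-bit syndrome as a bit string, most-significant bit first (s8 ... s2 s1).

s1: b1⊕b3⊕b5⊕b7⊕b9⊕b11⊕b13⊕b15 = 1⊕1⊕0⊕0⊕0⊕0⊕1⊕1 = 0
s2: b2⊕b3⊕b6⊕b7⊕b10⊕b11⊕b14⊕b15 = 0⊕1⊕1⊕0⊕0⊕0⊕1⊕1 = 0
s4: b4⊕b5⊕b6⊕b7⊕b12⊕b13⊕b14⊕b15 = 1⊕0⊕1⊕0⊕1⊕1⊕1⊕1 = 0
s8: b8⊕b9⊕b10⊕b11⊕b12⊕b13⊕b14⊕b15 = 0⊕0⊕0⊕0⊕1⊕1⊕1⊕1 = 0
Syndrome (s8...s1) = 0000 → position 0 (no error).

0000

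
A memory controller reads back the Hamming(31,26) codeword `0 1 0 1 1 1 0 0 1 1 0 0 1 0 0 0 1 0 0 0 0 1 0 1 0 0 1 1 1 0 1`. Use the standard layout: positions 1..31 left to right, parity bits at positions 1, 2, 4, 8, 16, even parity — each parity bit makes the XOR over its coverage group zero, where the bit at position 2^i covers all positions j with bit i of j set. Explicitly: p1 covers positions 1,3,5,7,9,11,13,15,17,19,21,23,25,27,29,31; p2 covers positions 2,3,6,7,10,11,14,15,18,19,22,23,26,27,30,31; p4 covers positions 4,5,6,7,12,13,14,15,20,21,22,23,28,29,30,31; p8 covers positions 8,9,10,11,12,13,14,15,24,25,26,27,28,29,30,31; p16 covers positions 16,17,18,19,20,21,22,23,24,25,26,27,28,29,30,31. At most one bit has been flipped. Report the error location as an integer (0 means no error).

s1: b1⊕b3⊕b5⊕b7⊕b9⊕b11⊕b13⊕b15⊕b17⊕b19⊕b21⊕b23⊕b25⊕b27⊕b29⊕b31 = 0⊕0⊕1⊕0⊕1⊕0⊕1⊕0⊕1⊕0⊕0⊕0⊕0⊕1⊕1⊕1 = 1
s2: b2⊕b3⊕b6⊕b7⊕b10⊕b11⊕b14⊕b15⊕b18⊕b19⊕b22⊕b23⊕b26⊕b27⊕b30⊕b31 = 1⊕0⊕1⊕0⊕1⊕0⊕0⊕0⊕0⊕0⊕1⊕0⊕0⊕1⊕0⊕1 = 0
s4: b4⊕b5⊕b6⊕b7⊕b12⊕b13⊕b14⊕b15⊕b20⊕b21⊕b22⊕b23⊕b28⊕b29⊕b30⊕b31 = 1⊕1⊕1⊕0⊕0⊕1⊕0⊕0⊕0⊕0⊕1⊕0⊕1⊕1⊕0⊕1 = 0
s8: b8⊕b9⊕b10⊕b11⊕b12⊕b13⊕b14⊕b15⊕b24⊕b25⊕b26⊕b27⊕b28⊕b29⊕b30⊕b31 = 0⊕1⊕1⊕0⊕0⊕1⊕0⊕0⊕1⊕0⊕0⊕1⊕1⊕1⊕0⊕1 = 0
s16: b16⊕b17⊕b18⊕b19⊕b20⊕b21⊕b22⊕b23⊕b24⊕b25⊕b26⊕b27⊕b28⊕b29⊕b30⊕b31 = 0⊕1⊕0⊕0⊕0⊕0⊕1⊕0⊕1⊕0⊕0⊕1⊕1⊕1⊕0⊕1 = 1
Syndrome (s16...s1) = 10001 → position 17.

17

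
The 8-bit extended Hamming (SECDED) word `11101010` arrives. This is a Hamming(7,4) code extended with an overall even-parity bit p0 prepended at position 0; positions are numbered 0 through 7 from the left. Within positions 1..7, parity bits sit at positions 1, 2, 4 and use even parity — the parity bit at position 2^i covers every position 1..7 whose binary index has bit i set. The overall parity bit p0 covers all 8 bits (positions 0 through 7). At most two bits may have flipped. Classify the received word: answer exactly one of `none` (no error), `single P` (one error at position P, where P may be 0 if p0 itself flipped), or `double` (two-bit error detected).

s1: b1⊕b3⊕b5⊕b7 = 1⊕0⊕0⊕0 = 1
s2: b2⊕b3⊕b6⊕b7 = 1⊕0⊕1⊕0 = 0
s4: b4⊕b5⊕b6⊕b7 = 1⊕0⊕1⊕0 = 0
Syndrome (s4...s1) = 001 → position 1.
Overall parity (XOR of all 8 bits, including p0): 1⊕1⊕1⊕0⊕1⊕0⊕1⊕0 = 1
Overall=1, syndrome position=1 → single-bit error at position 1.

single 1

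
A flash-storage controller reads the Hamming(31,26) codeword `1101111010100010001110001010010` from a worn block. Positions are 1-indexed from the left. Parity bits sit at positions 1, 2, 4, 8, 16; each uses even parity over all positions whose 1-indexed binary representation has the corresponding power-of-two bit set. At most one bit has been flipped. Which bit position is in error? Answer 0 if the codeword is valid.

s1: b1⊕b3⊕b5⊕b7⊕b9⊕b11⊕b13⊕b15⊕b17⊕b19⊕b21⊕b23⊕b25⊕b27⊕b29⊕b31 = 1⊕0⊕1⊕1⊕1⊕1⊕0⊕1⊕0⊕1⊕1⊕0⊕1⊕1⊕0⊕0 = 0
s2: b2⊕b3⊕b6⊕b7⊕b10⊕b11⊕b14⊕b15⊕b18⊕b19⊕b22⊕b23⊕b26⊕b27⊕b30⊕b31 = 1⊕0⊕1⊕1⊕0⊕1⊕0⊕1⊕0⊕1⊕0⊕0⊕0⊕1⊕1⊕0 = 0
s4: b4⊕b5⊕b6⊕b7⊕b12⊕b13⊕b14⊕b15⊕b20⊕b21⊕b22⊕b23⊕b28⊕b29⊕b30⊕b31 = 1⊕1⊕1⊕1⊕0⊕0⊕0⊕1⊕1⊕1⊕0⊕0⊕0⊕0⊕1⊕0 = 0
s8: b8⊕b9⊕b10⊕b11⊕b12⊕b13⊕b14⊕b15⊕b24⊕b25⊕b26⊕b27⊕b28⊕b29⊕b30⊕b31 = 0⊕1⊕0⊕1⊕0⊕0⊕0⊕1⊕0⊕1⊕0⊕1⊕0⊕0⊕1⊕0 = 0
s16: b16⊕b17⊕b18⊕b19⊕b20⊕b21⊕b22⊕b23⊕b24⊕b25⊕b26⊕b27⊕b28⊕b29⊕b30⊕b31 = 0⊕0⊕0⊕1⊕1⊕1⊕0⊕0⊕0⊕1⊕0⊕1⊕0⊕0⊕1⊕0 = 0
Syndrome (s16...s1) = 00000 → position 0 (no error).

0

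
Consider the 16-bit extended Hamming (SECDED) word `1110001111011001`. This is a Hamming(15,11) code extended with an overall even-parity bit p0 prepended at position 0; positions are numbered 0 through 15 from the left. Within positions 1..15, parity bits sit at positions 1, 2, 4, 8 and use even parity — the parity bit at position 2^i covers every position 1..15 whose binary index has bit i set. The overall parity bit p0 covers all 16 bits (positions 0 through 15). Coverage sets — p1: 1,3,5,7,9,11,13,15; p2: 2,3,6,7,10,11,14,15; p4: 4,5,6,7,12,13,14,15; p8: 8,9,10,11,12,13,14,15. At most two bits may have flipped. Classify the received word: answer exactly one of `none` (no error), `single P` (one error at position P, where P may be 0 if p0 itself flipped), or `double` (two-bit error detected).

s1: b1⊕b3⊕b5⊕b7⊕b9⊕b11⊕b13⊕b15 = 1⊕0⊕0⊕1⊕1⊕1⊕0⊕1 = 1
s2: b2⊕b3⊕b6⊕b7⊕b10⊕b11⊕b14⊕b15 = 1⊕0⊕1⊕1⊕0⊕1⊕0⊕1 = 1
s4: b4⊕b5⊕b6⊕b7⊕b12⊕b13⊕b14⊕b15 = 0⊕0⊕1⊕1⊕1⊕0⊕0⊕1 = 0
s8: b8⊕b9⊕b10⊕b11⊕b12⊕b13⊕b14⊕b15 = 1⊕1⊕0⊕1⊕1⊕0⊕0⊕1 = 1
Syndrome (s8...s1) = 1011 → position 11.
Overall parity (XOR of all 16 bits, including p0): 1⊕1⊕1⊕0⊕0⊕0⊕1⊕1⊕1⊕1⊕0⊕1⊕1⊕0⊕0⊕1 = 0
Overall=0, syndrome position=11 → double-bit error detected (uncorrectable).

double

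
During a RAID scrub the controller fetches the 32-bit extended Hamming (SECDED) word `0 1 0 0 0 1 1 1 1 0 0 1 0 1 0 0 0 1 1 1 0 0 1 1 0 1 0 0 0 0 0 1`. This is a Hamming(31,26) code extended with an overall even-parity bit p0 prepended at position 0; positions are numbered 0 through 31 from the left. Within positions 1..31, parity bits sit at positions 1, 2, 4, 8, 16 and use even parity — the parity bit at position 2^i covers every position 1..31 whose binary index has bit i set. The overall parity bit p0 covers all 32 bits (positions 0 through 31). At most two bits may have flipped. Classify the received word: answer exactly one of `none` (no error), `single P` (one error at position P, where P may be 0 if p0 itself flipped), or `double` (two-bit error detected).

s1: b1⊕b3⊕b5⊕b7⊕b9⊕b11⊕b13⊕b15⊕b17⊕b19⊕b21⊕b23⊕b25⊕b27⊕b29⊕b31 = 1⊕0⊕1⊕1⊕0⊕1⊕1⊕0⊕1⊕1⊕0⊕1⊕1⊕0⊕0⊕1 = 0
s2: b2⊕b3⊕b6⊕b7⊕b10⊕b11⊕b14⊕b15⊕b18⊕b19⊕b22⊕b23⊕b26⊕b27⊕b30⊕b31 = 0⊕0⊕1⊕1⊕0⊕1⊕0⊕0⊕1⊕1⊕1⊕1⊕0⊕0⊕0⊕1 = 0
s4: b4⊕b5⊕b6⊕b7⊕b12⊕b13⊕b14⊕b15⊕b20⊕b21⊕b22⊕b23⊕b28⊕b29⊕b30⊕b31 = 0⊕1⊕1⊕1⊕0⊕1⊕0⊕0⊕0⊕0⊕1⊕1⊕0⊕0⊕0⊕1 = 1
s8: b8⊕b9⊕b10⊕b11⊕b12⊕b13⊕b14⊕b15⊕b24⊕b25⊕b26⊕b27⊕b28⊕b29⊕b30⊕b31 = 1⊕0⊕0⊕1⊕0⊕1⊕0⊕0⊕0⊕1⊕0⊕0⊕0⊕0⊕0⊕1 = 1
s16: b16⊕b17⊕b18⊕b19⊕b20⊕b21⊕b22⊕b23⊕b24⊕b25⊕b26⊕b27⊕b28⊕b29⊕b30⊕b31 = 0⊕1⊕1⊕1⊕0⊕0⊕1⊕1⊕0⊕1⊕0⊕0⊕0⊕0⊕0⊕1 = 1
Syndrome (s16...s1) = 11100 → position 28.
Overall parity (XOR of all 32 bits, including p0): 0⊕1⊕0⊕0⊕0⊕1⊕1⊕1⊕1⊕0⊕0⊕1⊕0⊕1⊕0⊕0⊕0⊕1⊕1⊕1⊕0⊕0⊕1⊕1⊕0⊕1⊕0⊕0⊕0⊕0⊕0⊕1 = 0
Overall=0, syndrome position=28 → double-bit error detected (uncorrectable).

double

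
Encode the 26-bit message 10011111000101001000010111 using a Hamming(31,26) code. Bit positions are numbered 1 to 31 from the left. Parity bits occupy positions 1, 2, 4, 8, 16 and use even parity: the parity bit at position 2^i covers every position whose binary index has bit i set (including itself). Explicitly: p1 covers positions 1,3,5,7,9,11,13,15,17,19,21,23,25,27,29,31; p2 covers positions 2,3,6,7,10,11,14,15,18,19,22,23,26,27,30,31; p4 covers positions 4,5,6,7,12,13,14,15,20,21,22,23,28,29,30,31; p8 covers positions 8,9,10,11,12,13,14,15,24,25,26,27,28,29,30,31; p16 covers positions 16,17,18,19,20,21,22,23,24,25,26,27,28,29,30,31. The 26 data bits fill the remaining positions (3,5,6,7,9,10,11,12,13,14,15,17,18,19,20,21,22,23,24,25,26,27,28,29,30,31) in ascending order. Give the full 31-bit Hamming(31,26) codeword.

Place data bits at non-power-of-two positions: b3=1, b5=0, b6=0, b7=1, b9=1, b10=1, b11=1, b12=1, b13=0, b14=0, b15=0, b17=1, b18=0, b19=1, b20=0, b21=0, b22=1, b23=0, b24=0, b25=0, b26=0, b27=1, b28=0, b29=1, b30=1, b31=1.
p1 = XOR of data positions {3,5,7,9,11,13,15,17,19,21,23,25,27,29,31} = 1⊕0⊕1⊕1⊕1⊕0⊕0⊕1⊕1⊕0⊕0⊕0⊕1⊕1⊕1 = 1
p2 = XOR of data positions {3,6,7,10,11,14,15,18,19,22,23,26,27,30,31} = 1⊕0⊕1⊕1⊕1⊕0⊕0⊕0⊕1⊕1⊕0⊕0⊕1⊕1⊕1 = 1
p4 = XOR of data positions {5,6,7,12,13,14,15,20,21,22,23,28,29,30,31} = 0⊕0⊕1⊕1⊕0⊕0⊕0⊕0⊕0⊕1⊕0⊕0⊕1⊕1⊕1 = 0
p8 = XOR of data positions {9,10,11,12,13,14,15,24,25,26,27,28,29,30,31} = 1⊕1⊕1⊕1⊕0⊕0⊕0⊕0⊕0⊕0⊕1⊕0⊕1⊕1⊕1 = 0
p16 = XOR of data positions {17,18,19,20,21,22,23,24,25,26,27,28,29,30,31} = 1⊕0⊕1⊕0⊕0⊕1⊕0⊕0⊕0⊕0⊕1⊕0⊕1⊕1⊕1 = 1
Codeword b1..b31 = 1110001011110001101001000010111

1110001011110001101001000010111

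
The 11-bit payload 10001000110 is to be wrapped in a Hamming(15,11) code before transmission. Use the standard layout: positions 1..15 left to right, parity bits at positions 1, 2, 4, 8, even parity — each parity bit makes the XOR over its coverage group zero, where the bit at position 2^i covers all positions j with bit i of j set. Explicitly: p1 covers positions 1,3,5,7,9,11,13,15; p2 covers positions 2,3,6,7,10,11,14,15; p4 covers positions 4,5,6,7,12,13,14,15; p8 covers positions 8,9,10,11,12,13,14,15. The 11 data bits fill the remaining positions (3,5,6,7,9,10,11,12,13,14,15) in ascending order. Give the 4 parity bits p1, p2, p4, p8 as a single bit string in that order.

Place data bits at non-power-of-two positions: b3=1, b5=0, b6=0, b7=0, b9=1, b10=0, b11=0, b12=0, b13=1, b14=1, b15=0.
p1 = XOR of data positions {3,5,7,9,11,13,15} = 1⊕0⊕0⊕1⊕0⊕1⊕0 = 1
p2 = XOR of data positions {3,6,7,10,11,14,15} = 1⊕0⊕0⊕0⊕0⊕1⊕0 = 0
p4 = XOR of data positions {5,6,7,12,13,14,15} = 0⊕0⊕0⊕0⊕1⊕1⊕0 = 0
p8 = XOR of data positions {9,10,11,12,13,14,15} = 1⊕0⊕0⊕0⊕1⊕1⊕0 = 1
Parity bits p1,p2,p4,p8 = 1001

1001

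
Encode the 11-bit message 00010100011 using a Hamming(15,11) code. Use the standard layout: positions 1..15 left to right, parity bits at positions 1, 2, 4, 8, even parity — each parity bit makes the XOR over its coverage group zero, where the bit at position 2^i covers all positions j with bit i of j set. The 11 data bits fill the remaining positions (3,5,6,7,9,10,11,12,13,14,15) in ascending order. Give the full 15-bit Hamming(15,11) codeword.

Place data bits at non-power-of-two positions: b3=0, b5=0, b6=0, b7=1, b9=0, b10=1, b11=0, b12=0, b13=0, b14=1, b15=1.
p1 = XOR of data positions {3,5,7,9,11,13,15} = 0⊕0⊕1⊕0⊕0⊕0⊕1 = 0
p2 = XOR of data positions {3,6,7,10,11,14,15} = 0⊕0⊕1⊕1⊕0⊕1⊕1 = 0
p4 = XOR of data positions {5,6,7,12,13,14,15} = 0⊕0⊕1⊕0⊕0⊕1⊕1 = 1
p8 = XOR of data positions {9,10,11,12,13,14,15} = 0⊕1⊕0⊕0⊕0⊕1⊕1 = 1
Codeword b1..b15 = 000100110100011

000100110100011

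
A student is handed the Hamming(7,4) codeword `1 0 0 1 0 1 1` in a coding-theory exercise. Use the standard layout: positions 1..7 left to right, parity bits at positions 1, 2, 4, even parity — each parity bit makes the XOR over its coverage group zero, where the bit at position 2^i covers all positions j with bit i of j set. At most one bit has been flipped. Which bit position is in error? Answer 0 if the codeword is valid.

s1: b1⊕b3⊕b5⊕b7 = 1⊕0⊕0⊕1 = 0
s2: b2⊕b3⊕b6⊕b7 = 0⊕0⊕1⊕1 = 0
s4: b4⊕b5⊕b6⊕b7 = 1⊕0⊕1⊕1 = 1
Syndrome (s4...s1) = 100 → position 4.

4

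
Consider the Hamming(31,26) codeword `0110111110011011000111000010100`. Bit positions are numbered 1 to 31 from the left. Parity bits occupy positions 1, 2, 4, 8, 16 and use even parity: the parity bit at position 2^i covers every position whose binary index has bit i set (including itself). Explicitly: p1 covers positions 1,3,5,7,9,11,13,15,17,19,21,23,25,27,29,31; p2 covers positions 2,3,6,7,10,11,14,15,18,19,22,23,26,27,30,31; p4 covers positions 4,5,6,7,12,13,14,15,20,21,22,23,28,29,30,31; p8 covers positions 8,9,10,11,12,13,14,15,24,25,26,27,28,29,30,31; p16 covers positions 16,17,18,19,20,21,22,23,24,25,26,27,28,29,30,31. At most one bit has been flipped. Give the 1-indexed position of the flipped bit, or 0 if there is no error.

s1: b1⊕b3⊕b5⊕b7⊕b9⊕b11⊕b13⊕b15⊕b17⊕b19⊕b21⊕b23⊕b25⊕b27⊕b29⊕b31 = 0⊕1⊕1⊕1⊕1⊕0⊕1⊕1⊕0⊕0⊕1⊕0⊕0⊕1⊕1⊕0 = 1
s2: b2⊕b3⊕b6⊕b7⊕b10⊕b11⊕b14⊕b15⊕b18⊕b19⊕b22⊕b23⊕b26⊕b27⊕b30⊕b31 = 1⊕1⊕1⊕1⊕0⊕0⊕0⊕1⊕0⊕0⊕1⊕0⊕0⊕1⊕0⊕0 = 1
s4: b4⊕b5⊕b6⊕b7⊕b12⊕b13⊕b14⊕b15⊕b20⊕b21⊕b22⊕b23⊕b28⊕b29⊕b30⊕b31 = 0⊕1⊕1⊕1⊕1⊕1⊕0⊕1⊕1⊕1⊕1⊕0⊕0⊕1⊕0⊕0 = 0
s8: b8⊕b9⊕b10⊕b11⊕b12⊕b13⊕b14⊕b15⊕b24⊕b25⊕b26⊕b27⊕b28⊕b29⊕b30⊕b31 = 1⊕1⊕0⊕0⊕1⊕1⊕0⊕1⊕0⊕0⊕0⊕1⊕0⊕1⊕0⊕0 = 1
s16: b16⊕b17⊕b18⊕b19⊕b20⊕b21⊕b22⊕b23⊕b24⊕b25⊕b26⊕b27⊕b28⊕b29⊕b30⊕b31 = 1⊕0⊕0⊕0⊕1⊕1⊕1⊕0⊕0⊕0⊕0⊕1⊕0⊕1⊕0⊕0 = 0
Syndrome (s16...s1) = 01011 → position 11.

11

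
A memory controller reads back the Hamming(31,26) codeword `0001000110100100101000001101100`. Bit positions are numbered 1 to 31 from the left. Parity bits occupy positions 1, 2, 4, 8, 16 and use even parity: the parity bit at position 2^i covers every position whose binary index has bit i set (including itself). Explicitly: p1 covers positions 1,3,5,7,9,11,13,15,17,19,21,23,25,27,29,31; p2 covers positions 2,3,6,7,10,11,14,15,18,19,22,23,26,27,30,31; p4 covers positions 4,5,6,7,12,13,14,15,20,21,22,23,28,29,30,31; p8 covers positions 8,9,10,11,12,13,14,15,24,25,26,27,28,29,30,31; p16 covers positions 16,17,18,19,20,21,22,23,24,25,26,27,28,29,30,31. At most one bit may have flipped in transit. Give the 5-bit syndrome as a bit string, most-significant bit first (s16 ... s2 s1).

00000

s1: b1⊕b3⊕b5⊕b7⊕b9⊕b11⊕b13⊕b15⊕b17⊕b19⊕b21⊕b23⊕b25⊕b27⊕b29⊕b31 = 0⊕0⊕0⊕0⊕1⊕1⊕0⊕0⊕1⊕1⊕0⊕0⊕1⊕0⊕1⊕0 = 0
s2: b2⊕b3⊕b6⊕b7⊕b10⊕b11⊕b14⊕b15⊕b18⊕b19⊕b22⊕b23⊕b26⊕b27⊕b30⊕b31 = 0⊕0⊕0⊕0⊕0⊕1⊕1⊕0⊕0⊕1⊕0⊕0⊕1⊕0⊕0⊕0 = 0
s4: b4⊕b5⊕b6⊕b7⊕b12⊕b13⊕b14⊕b15⊕b20⊕b21⊕b22⊕b23⊕b28⊕b29⊕b30⊕b31 = 1⊕0⊕0⊕0⊕0⊕0⊕1⊕0⊕0⊕0⊕0⊕0⊕1⊕1⊕0⊕0 = 0
s8: b8⊕b9⊕b10⊕b11⊕b12⊕b13⊕b14⊕b15⊕b24⊕b25⊕b26⊕b27⊕b28⊕b29⊕b30⊕b31 = 1⊕1⊕0⊕1⊕0⊕0⊕1⊕0⊕0⊕1⊕1⊕0⊕1⊕1⊕0⊕0 = 0
s16: b16⊕b17⊕b18⊕b19⊕b20⊕b21⊕b22⊕b23⊕b24⊕b25⊕b26⊕b27⊕b28⊕b29⊕b30⊕b31 = 0⊕1⊕0⊕1⊕0⊕0⊕0⊕0⊕0⊕1⊕1⊕0⊕1⊕1⊕0⊕0 = 0
Syndrome (s16...s1) = 00000 → position 0 (no error).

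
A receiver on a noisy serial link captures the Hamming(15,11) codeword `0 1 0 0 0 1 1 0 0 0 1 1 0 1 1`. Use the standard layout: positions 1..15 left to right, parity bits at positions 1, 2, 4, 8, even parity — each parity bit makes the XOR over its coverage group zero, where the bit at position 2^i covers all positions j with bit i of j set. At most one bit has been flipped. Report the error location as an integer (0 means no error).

s1: b1⊕b3⊕b5⊕b7⊕b9⊕b11⊕b13⊕b15 = 0⊕0⊕0⊕1⊕0⊕1⊕0⊕1 = 1
s2: b2⊕b3⊕b6⊕b7⊕b10⊕b11⊕b14⊕b15 = 1⊕0⊕1⊕1⊕0⊕1⊕1⊕1 = 0
s4: b4⊕b5⊕b6⊕b7⊕b12⊕b13⊕b14⊕b15 = 0⊕0⊕1⊕1⊕1⊕0⊕1⊕1 = 1
s8: b8⊕b9⊕b10⊕b11⊕b12⊕b13⊕b14⊕b15 = 0⊕0⊕0⊕1⊕1⊕0⊕1⊕1 = 0
Syndrome (s8...s1) = 0101 → position 5.

5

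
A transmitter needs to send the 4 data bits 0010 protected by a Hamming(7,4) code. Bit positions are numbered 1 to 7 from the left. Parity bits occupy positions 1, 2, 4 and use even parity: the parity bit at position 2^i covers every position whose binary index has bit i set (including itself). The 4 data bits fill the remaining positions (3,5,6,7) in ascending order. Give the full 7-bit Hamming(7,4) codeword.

Place data bits at non-power-of-two positions: b3=0, b5=0, b6=1, b7=0.
p1 = XOR of data positions {3,5,7} = 0⊕0⊕0 = 0
p2 = XOR of data positions {3,6,7} = 0⊕1⊕0 = 1
p4 = XOR of data positions {5,6,7} = 0⊕1⊕0 = 1
Codeword b1..b7 = 0101010

0101010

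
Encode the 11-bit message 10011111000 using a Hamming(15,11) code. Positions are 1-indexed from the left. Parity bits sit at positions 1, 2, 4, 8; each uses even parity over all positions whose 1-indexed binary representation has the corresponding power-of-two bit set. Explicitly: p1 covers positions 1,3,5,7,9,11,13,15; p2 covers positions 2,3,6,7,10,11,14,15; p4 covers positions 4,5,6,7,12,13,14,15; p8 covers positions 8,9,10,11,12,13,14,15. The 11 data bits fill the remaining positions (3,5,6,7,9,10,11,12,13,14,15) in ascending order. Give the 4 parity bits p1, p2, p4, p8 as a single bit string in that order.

0000

Place data bits at non-power-of-two positions: b3=1, b5=0, b6=0, b7=1, b9=1, b10=1, b11=1, b12=1, b13=0, b14=0, b15=0.
p1 = XOR of data positions {3,5,7,9,11,13,15} = 1⊕0⊕1⊕1⊕1⊕0⊕0 = 0
p2 = XOR of data positions {3,6,7,10,11,14,15} = 1⊕0⊕1⊕1⊕1⊕0⊕0 = 0
p4 = XOR of data positions {5,6,7,12,13,14,15} = 0⊕0⊕1⊕1⊕0⊕0⊕0 = 0
p8 = XOR of data positions {9,10,11,12,13,14,15} = 1⊕1⊕1⊕1⊕0⊕0⊕0 = 0
Parity bits p1,p2,p4,p8 = 0000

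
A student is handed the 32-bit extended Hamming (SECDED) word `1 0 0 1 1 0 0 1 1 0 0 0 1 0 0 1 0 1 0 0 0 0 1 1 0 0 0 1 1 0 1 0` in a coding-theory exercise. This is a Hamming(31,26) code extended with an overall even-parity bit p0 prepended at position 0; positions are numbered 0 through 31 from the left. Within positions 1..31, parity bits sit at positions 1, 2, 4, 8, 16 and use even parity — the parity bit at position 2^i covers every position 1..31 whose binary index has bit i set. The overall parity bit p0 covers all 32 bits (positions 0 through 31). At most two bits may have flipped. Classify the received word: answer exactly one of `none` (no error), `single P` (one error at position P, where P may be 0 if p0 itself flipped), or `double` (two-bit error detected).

s1: b1⊕b3⊕b5⊕b7⊕b9⊕b11⊕b13⊕b15⊕b17⊕b19⊕b21⊕b23⊕b25⊕b27⊕b29⊕b31 = 0⊕1⊕0⊕1⊕0⊕0⊕0⊕1⊕1⊕0⊕0⊕1⊕0⊕1⊕0⊕0 = 0
s2: b2⊕b3⊕b6⊕b7⊕b10⊕b11⊕b14⊕b15⊕b18⊕b19⊕b22⊕b23⊕b26⊕b27⊕b30⊕b31 = 0⊕1⊕0⊕1⊕0⊕0⊕0⊕1⊕0⊕0⊕1⊕1⊕0⊕1⊕1⊕0 = 1
s4: b4⊕b5⊕b6⊕b7⊕b12⊕b13⊕b14⊕b15⊕b20⊕b21⊕b22⊕b23⊕b28⊕b29⊕b30⊕b31 = 1⊕0⊕0⊕1⊕1⊕0⊕0⊕1⊕0⊕0⊕1⊕1⊕1⊕0⊕1⊕0 = 0
s8: b8⊕b9⊕b10⊕b11⊕b12⊕b13⊕b14⊕b15⊕b24⊕b25⊕b26⊕b27⊕b28⊕b29⊕b30⊕b31 = 1⊕0⊕0⊕0⊕1⊕0⊕0⊕1⊕0⊕0⊕0⊕1⊕1⊕0⊕1⊕0 = 0
s16: b16⊕b17⊕b18⊕b19⊕b20⊕b21⊕b22⊕b23⊕b24⊕b25⊕b26⊕b27⊕b28⊕b29⊕b30⊕b31 = 0⊕1⊕0⊕0⊕0⊕0⊕1⊕1⊕0⊕0⊕0⊕1⊕1⊕0⊕1⊕0 = 0
Syndrome (s16...s1) = 00010 → position 2.
Overall parity (XOR of all 32 bits, including p0): 1⊕0⊕0⊕1⊕1⊕0⊕0⊕1⊕1⊕0⊕0⊕0⊕1⊕0⊕0⊕1⊕0⊕1⊕0⊕0⊕0⊕0⊕1⊕1⊕0⊕0⊕0⊕1⊕1⊕0⊕1⊕0 = 1
Overall=1, syndrome position=2 → single-bit error at position 2.

single 2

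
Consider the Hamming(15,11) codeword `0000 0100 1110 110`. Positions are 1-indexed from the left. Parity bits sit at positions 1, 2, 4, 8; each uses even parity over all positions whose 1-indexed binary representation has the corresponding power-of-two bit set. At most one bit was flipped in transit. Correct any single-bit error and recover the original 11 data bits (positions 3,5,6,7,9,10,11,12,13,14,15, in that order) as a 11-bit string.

s1: b1⊕b3⊕b5⊕b7⊕b9⊕b11⊕b13⊕b15 = 0⊕0⊕0⊕0⊕1⊕1⊕1⊕0 = 1
s2: b2⊕b3⊕b6⊕b7⊕b10⊕b11⊕b14⊕b15 = 0⊕0⊕1⊕0⊕1⊕1⊕1⊕0 = 0
s4: b4⊕b5⊕b6⊕b7⊕b12⊕b13⊕b14⊕b15 = 0⊕0⊕1⊕0⊕0⊕1⊕1⊕0 = 1
s8: b8⊕b9⊕b10⊕b11⊕b12⊕b13⊕b14⊕b15 = 0⊕1⊕1⊕1⊕0⊕1⊕1⊕0 = 1
Syndrome (s8...s1) = 1101 → position 13.
Flip bit 13: corrected codeword = 000001001110010
Data bits at positions 3,5,6,7,9,10,11,12,13,14,15: 00101110010

00101110010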